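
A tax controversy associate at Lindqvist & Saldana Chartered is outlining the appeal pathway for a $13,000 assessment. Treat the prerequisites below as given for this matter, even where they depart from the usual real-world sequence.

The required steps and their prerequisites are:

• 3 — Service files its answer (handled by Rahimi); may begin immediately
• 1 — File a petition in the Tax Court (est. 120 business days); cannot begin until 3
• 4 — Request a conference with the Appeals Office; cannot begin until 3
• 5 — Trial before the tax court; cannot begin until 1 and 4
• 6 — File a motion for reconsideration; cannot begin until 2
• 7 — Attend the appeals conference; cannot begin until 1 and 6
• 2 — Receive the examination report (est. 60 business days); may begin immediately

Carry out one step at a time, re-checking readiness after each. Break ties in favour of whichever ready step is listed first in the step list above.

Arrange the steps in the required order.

Nothing is required for 3 and 2. 3 is listed earlier → 3 first.
1 and 4 now also ready, so the ready set is {1, 4, 2}; 1 is listed earlier → 1.
Now 4 and 2 have their prerequisites met. 4 is listed earlier, so 4 next.
5 and 2 are both available; 5 is listed earlier → 5.
That leaves 2 as the only ready step → 2.
6 is the only step now ready → 6.
7 needed 1 and 6, now all done → 7.

3, 1, 4, 5, 2, 6, 7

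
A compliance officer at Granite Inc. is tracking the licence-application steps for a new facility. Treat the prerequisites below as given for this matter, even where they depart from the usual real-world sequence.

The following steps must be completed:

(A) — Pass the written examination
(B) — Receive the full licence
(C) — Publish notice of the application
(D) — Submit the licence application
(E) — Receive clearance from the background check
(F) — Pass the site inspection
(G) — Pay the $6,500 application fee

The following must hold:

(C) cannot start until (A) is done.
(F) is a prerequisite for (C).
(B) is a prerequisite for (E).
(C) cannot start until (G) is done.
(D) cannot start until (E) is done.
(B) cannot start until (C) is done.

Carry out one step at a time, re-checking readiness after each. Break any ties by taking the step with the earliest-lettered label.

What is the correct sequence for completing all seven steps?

(A) (F) (G) (C) (B) (E) (D)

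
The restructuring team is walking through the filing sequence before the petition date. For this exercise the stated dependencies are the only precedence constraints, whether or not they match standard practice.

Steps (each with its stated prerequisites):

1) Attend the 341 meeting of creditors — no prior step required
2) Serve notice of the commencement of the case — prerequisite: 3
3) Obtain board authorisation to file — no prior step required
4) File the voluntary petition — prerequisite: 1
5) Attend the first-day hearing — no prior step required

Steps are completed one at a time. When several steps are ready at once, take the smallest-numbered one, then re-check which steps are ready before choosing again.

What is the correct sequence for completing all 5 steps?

1, 3, 2, 4, 5

1, 3 and 5 have no prerequisites; 1 has the earlier label, so 1 is first.
Now 3, 4 and 5 have their prerequisites met. 3 has the earlier label, so 3 next.
Now 2, 4 and 5 have their prerequisites met. 2 has the earlier label, so 2 next.
Now 4 and 5 have their prerequisites met. 4 has the earlier label, so 4 next.
That leaves 5 as the only ready step → 5.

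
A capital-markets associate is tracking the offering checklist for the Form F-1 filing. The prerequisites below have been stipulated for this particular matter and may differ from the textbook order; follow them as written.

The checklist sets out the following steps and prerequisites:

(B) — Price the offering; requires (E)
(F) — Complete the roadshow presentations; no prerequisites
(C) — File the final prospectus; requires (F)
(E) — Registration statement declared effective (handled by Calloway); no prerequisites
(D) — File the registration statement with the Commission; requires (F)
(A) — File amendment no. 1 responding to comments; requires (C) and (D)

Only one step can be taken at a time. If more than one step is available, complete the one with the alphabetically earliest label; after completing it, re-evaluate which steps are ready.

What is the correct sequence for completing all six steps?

(E) and (F) have no prerequisites; (E) has the earlier label, so (E) is first.
(B) now also ready, so the ready set is {(B), (F)}; (B) has the earlier label → (B).
That leaves (F) as the only ready step → (F).
Ready: (C) and (D). (C) has the earlier label → (C).
Next only (D) has its prerequisites met → (D).
(A) needed (C) and (D), now all done → (A).

(E) (B) (F) (C) (D) (A)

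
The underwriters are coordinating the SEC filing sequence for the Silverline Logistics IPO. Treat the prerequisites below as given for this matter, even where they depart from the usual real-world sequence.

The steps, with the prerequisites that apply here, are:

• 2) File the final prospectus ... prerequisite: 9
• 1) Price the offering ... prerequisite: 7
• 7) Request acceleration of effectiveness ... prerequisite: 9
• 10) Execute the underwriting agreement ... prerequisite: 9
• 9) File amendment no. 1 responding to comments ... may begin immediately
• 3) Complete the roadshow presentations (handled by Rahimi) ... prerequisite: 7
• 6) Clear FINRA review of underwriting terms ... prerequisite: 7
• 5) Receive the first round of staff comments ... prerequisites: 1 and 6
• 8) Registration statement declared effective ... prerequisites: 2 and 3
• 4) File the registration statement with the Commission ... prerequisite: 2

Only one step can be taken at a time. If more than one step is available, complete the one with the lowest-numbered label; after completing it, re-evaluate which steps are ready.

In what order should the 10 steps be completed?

9 → 2 → 4 → 7 → 1 → 3 → 6 → 5 → 8 → 10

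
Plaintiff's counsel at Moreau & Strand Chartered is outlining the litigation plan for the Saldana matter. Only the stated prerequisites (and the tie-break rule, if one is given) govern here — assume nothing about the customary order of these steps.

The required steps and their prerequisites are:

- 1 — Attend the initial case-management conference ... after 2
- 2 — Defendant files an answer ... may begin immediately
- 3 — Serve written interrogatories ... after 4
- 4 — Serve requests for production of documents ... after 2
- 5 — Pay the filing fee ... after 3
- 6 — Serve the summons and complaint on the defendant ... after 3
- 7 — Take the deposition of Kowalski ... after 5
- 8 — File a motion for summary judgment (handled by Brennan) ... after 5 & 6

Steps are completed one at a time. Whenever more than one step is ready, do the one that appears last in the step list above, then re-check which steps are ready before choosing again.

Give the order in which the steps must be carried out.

2 is the only step with nothing outstanding, so it goes first.
Ready: 4 and 1. 4 is listed later → 4.
Ready: 3 and 1. 3 is listed later → 3.
6 and 5 now also ready, so the ready set is {6, 5, 1}; 6 is listed later → 6.
Now 5 and 1 have their prerequisites met. 5 is listed later, so 5 next.
8 and 7 now also ready, so the ready set is {8, 7, 1}; 8 is listed later → 8.
7 and 1 are both available; 7 is listed later → 7.
1 is the only step now ready → 1.

2, 4, 3, 6, 5, 8, 7, 1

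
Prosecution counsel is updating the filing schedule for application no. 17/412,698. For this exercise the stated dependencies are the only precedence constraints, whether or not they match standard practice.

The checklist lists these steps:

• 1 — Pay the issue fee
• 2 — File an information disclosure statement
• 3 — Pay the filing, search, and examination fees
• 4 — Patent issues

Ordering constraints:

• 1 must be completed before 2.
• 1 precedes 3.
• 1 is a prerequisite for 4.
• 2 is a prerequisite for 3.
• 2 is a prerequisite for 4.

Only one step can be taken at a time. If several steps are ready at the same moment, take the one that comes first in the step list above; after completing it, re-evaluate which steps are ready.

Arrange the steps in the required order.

1, 2, 3, 4

Only 1 has no prerequisites, so it is first.
That leaves 2 as the only ready step → 2.
Now 3 and 4 have their prerequisites met. 3 is listed earlier, so 3 next.
4 is the only step now ready → 4.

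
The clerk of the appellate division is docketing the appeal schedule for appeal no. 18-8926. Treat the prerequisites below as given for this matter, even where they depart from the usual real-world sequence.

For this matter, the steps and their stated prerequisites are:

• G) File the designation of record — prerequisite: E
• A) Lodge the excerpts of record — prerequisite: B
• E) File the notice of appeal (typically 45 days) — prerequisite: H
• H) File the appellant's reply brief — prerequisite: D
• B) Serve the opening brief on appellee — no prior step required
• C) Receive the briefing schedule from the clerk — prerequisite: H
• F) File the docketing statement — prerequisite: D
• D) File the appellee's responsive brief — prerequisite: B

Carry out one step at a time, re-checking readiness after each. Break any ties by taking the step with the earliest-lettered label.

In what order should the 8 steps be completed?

B is the only step with nothing outstanding, so it goes first.
Ready: A and D. A has the earlier label → A.
Next only D has its prerequisites met → D.
Now F and H have their prerequisites met. F has the earlier label, so F next.
H needed D, now all done → H.
Ready: C and E. C has the earlier label → C.
That leaves E as the only ready step → E.
That leaves G as the only ready step → G.

B, A, D, F, H, C, E, G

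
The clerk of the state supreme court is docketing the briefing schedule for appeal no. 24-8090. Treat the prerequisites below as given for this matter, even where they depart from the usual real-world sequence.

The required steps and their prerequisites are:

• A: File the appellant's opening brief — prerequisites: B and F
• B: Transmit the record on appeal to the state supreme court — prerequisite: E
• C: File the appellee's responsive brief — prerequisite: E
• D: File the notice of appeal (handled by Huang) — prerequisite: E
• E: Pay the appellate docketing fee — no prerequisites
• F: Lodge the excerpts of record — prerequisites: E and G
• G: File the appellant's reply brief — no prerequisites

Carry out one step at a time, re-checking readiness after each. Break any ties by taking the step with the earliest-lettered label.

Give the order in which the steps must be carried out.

E → B → C → D → G → F → A

Nothing is required for E and G. E has the earlier label → E first.
B, C and D now also ready, so the ready set is {B, C, D, G}; B has the earlier label → B.
Ready: C, D and G. C has the earlier label → C.
Now D and G have their prerequisites met. D has the earlier label, so D next.
That leaves G as the only ready step → G.
F needed E and G, now all done → F.
A needed B and F, now all done → A.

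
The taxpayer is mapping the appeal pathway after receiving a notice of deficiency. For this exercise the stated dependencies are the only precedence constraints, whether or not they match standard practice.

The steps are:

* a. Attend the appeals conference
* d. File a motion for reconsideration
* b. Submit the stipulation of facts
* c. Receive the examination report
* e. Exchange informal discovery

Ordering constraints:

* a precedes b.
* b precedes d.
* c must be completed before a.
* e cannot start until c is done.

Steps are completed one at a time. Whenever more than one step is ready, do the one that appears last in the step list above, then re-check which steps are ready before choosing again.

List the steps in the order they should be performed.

c, e, a, b, d

Only c has no prerequisites, so it is first.
e and a are both available; e is listed later → e.
That leaves a as the only ready step → a.
b needed a, now all done → b.
d is the only step now ready → d.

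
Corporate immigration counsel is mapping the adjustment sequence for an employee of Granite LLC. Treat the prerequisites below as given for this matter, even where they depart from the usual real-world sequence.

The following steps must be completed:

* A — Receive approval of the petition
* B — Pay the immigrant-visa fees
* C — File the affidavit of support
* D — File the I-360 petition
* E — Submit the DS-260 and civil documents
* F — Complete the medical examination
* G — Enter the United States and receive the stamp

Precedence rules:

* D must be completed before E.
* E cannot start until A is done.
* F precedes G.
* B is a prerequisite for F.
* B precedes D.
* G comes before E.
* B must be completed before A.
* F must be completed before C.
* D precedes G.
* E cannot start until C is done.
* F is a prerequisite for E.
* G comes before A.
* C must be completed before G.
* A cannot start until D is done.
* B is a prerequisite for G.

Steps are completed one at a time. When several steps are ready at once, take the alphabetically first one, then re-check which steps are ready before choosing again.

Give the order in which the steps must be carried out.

B, D, F, C, G, A, E

B is the only step with nothing outstanding, so it goes first.
Ready: D and F. D has the earlier label → D.
F is the only step now ready → F.
That leaves C as the only ready step → C.
G is the only step now ready → G.
Next only A has its prerequisites met → A.
E needed A, C, D, F and G, now all done → E.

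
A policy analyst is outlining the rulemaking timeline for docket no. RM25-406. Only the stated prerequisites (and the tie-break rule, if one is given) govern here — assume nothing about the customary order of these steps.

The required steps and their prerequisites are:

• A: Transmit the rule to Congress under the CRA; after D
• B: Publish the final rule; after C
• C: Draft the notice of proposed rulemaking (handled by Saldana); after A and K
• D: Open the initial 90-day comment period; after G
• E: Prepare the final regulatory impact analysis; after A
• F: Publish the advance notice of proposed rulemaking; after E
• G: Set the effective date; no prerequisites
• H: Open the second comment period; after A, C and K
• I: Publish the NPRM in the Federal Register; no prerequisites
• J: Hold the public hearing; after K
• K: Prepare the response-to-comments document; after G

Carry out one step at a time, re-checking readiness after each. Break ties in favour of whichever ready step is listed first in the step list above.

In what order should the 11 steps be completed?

G D A E F I K C B H J

Nothing is required for G and I. G is listed earlier → G first.
D and K now also ready, so the ready set is {D, I, K}; D is listed earlier → D.
Now A, I and K have their prerequisites met. A is listed earlier, so A next.
Ready: E, I and K. E is listed earlier → E.
F now also ready, so the ready set is {F, I, K}; F is listed earlier → F.
I and K are both available; I is listed earlier → I.
Next only K has its prerequisites met → K.
C and J are both available; C is listed earlier → C.
B and H now also ready, so the ready set is {B, H, J}; B is listed earlier → B.
H and J are both available; H is listed earlier → H.
J needed K, now all done → J.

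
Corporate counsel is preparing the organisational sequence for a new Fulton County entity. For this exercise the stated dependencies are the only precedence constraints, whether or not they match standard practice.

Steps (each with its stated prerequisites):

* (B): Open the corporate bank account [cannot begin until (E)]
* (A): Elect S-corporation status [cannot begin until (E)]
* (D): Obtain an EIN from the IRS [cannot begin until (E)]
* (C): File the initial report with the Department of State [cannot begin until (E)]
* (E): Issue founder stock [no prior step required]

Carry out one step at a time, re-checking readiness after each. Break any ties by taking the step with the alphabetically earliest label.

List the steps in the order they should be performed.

Only (E) has no prerequisites, so it is first.
(A), (B), (C) and (D) are all available; (A) has the earlier label → (A).
(B), (C) and (D) are all available; (B) has the earlier label → (B).
Ready: (C) and (D). (C) has the earlier label → (C).
(D) needed (E), now all done → (D).

(E), (A), (B), (C), (D)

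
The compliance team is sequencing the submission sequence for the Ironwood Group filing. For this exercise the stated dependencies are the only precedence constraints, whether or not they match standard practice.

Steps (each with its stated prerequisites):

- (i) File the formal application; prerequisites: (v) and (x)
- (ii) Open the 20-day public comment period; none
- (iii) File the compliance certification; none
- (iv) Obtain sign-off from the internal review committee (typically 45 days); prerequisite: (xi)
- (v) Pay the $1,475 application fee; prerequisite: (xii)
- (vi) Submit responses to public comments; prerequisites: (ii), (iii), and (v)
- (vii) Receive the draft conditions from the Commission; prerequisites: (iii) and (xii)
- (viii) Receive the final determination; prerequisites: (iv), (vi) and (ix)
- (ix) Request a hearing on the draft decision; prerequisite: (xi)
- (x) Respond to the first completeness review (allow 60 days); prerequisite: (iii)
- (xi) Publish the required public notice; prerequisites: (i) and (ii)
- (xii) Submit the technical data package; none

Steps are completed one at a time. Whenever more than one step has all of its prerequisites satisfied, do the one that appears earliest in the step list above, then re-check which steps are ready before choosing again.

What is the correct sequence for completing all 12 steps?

Nothing is required for (ii), (iii) and (xii). (ii) is listed earlier → (ii) first.
(iii) and (xii) are both available; (iii) is listed earlier → (iii).
(x) now also ready, so the ready set is {(x), (xii)}; (x) is listed earlier → (x).
Next only (xii) has its prerequisites met → (xii).
Ready: (v) and (vii). (v) is listed earlier → (v).
Now (i), (vi) and (vii) have their prerequisites met. (i) is listed earlier, so (i) next.
Now (vi), (vii) and (xi) have their prerequisites met. (vi) is listed earlier, so (vi) next.
Now (vii) and (xi) have their prerequisites met. (vii) is listed earlier, so (vii) next.
(xi) needed (i) and (ii), now all done → (xi).
Now (iv) and (ix) have their prerequisites met. (iv) is listed earlier, so (iv) next.
That leaves (ix) as the only ready step → (ix).
(viii) is the only step now ready → (viii).

(ii), (iii), (x), (xii), (v), (i), (vi), (vii), (xi), (iv), (ix), (viii)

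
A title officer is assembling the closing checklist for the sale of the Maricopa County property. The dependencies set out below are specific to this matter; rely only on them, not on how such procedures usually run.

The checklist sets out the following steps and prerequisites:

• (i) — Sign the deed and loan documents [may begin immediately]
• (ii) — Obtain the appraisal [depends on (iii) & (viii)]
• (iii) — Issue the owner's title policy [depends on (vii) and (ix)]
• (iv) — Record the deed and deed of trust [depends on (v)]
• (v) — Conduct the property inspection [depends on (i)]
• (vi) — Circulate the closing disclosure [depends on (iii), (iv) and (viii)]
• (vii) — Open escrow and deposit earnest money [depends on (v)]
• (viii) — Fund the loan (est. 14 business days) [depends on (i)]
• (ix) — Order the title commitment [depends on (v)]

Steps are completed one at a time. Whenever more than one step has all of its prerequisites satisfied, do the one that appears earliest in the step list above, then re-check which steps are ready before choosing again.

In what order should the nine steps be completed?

Only (i) has no prerequisites, so it is first.
Now (v) and (viii) have their prerequisites met. (v) is listed earlier, so (v) next.
Ready: (iv), (vii), (viii) and (ix). (iv) is listed earlier → (iv).
Ready: (vii), (viii) and (ix). (vii) is listed earlier → (vii).
Now (viii) and (ix) have their prerequisites met. (viii) is listed earlier, so (viii) next.
(ix) needed (v), now all done → (ix).
Next only (iii) has its prerequisites met → (iii).
(ii) and (vi) are both available; (ii) is listed earlier → (ii).
Next only (vi) has its prerequisites met → (vi).

(i) → (v) → (iv) → (vii) → (viii) → (ix) → (iii) → (ii) → (vi)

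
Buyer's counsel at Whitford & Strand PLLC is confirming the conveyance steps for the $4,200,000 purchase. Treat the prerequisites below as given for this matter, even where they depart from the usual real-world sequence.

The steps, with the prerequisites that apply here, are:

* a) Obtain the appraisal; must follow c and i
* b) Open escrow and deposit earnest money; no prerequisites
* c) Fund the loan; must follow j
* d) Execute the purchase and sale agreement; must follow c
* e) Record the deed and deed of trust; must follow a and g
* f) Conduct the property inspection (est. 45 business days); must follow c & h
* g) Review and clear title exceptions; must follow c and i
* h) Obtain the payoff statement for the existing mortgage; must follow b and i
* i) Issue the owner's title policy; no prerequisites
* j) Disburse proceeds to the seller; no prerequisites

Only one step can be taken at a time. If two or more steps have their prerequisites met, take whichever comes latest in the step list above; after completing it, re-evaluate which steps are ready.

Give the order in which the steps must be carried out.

Nothing is required for j, i and b. j is listed later → j first.
Now i, c and b have their prerequisites met. i is listed later, so i next.
Ready: c and b. c is listed later → c.
g, d and a now also ready, so the ready set is {g, d, b, a}; g is listed later → g.
d, b and a are all available; d is listed later → d.
Ready: b and a. b is listed later → b.
h and a are both available; h is listed later → h.
f now also ready, so the ready set is {f, a}; f is listed later → f.
a needed i and c, now all done → a.
e is the only step now ready → e.

j i c g d b h f a e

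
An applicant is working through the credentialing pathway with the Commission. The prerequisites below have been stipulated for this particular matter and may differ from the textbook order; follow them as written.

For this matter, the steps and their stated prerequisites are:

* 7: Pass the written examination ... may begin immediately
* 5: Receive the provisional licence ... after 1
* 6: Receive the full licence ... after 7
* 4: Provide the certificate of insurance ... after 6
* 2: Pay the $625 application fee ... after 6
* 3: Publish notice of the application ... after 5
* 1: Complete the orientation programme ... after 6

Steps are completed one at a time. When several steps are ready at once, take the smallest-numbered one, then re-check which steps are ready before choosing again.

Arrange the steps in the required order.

7, 6, 1, 2, 4, 5, 3

Only 7 has no prerequisites, so it is first.
6 is the only step now ready → 6.
Now 1, 2 and 4 have their prerequisites met. 1 has the earlier label, so 1 next.
5 now also ready, so the ready set is {2, 4, 5}; 2 has the earlier label → 2.
4 and 5 are both available; 4 has the earlier label → 4.
5 needed 1, now all done → 5.
Next only 3 has its prerequisites met → 3.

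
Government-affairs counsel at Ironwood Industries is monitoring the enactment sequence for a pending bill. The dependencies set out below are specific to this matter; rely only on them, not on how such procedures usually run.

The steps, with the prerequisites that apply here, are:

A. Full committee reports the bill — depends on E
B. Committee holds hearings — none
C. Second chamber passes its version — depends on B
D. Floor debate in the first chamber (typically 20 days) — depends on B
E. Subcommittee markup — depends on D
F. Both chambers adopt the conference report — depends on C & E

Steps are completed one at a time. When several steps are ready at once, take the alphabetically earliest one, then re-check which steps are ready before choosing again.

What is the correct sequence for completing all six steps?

B is the only step with nothing outstanding, so it goes first.
Now C and D have their prerequisites met. C has the earlier label, so C next.
D is the only step now ready → D.
That leaves E as the only ready step → E.
Now A and F have their prerequisites met. A has the earlier label, so A next.
Next only F has its prerequisites met → F.

B → C → D → E → A → F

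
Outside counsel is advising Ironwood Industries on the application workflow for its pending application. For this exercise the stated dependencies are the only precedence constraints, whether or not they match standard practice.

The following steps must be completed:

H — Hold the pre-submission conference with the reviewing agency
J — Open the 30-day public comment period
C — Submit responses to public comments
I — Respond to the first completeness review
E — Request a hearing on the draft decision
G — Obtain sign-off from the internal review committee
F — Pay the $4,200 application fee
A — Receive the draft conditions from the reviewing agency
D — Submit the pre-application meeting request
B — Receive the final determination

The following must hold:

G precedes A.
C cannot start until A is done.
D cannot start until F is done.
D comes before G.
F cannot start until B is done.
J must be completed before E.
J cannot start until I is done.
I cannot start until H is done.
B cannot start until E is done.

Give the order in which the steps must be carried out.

H, I, J, E, B, F, D, G, A, C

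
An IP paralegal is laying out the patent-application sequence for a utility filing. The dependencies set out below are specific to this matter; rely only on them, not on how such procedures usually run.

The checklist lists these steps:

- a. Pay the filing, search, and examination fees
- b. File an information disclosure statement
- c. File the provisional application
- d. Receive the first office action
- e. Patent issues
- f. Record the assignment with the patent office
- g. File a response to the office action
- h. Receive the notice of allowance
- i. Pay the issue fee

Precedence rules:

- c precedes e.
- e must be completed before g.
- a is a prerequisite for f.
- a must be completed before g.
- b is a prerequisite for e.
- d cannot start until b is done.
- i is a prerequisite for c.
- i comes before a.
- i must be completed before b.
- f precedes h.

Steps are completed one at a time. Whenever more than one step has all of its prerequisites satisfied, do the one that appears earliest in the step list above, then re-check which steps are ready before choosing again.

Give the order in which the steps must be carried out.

i has no prerequisites → i first.
Now a, b and c have their prerequisites met. a is listed earlier, so a next.
f now also ready, so the ready set is {b, c, f}; b is listed earlier → b.
d now also ready, so the ready set is {c, d, f}; c is listed earlier → c.
d, e and f are all available; d is listed earlier → d.
Now e and f have their prerequisites met. e is listed earlier, so e next.
g now also ready, so the ready set is {f, g}; f is listed earlier → f.
Now g and h have their prerequisites met. g is listed earlier, so g next.
h is the only step now ready → h.

i, a, b, c, d, e, f, g, h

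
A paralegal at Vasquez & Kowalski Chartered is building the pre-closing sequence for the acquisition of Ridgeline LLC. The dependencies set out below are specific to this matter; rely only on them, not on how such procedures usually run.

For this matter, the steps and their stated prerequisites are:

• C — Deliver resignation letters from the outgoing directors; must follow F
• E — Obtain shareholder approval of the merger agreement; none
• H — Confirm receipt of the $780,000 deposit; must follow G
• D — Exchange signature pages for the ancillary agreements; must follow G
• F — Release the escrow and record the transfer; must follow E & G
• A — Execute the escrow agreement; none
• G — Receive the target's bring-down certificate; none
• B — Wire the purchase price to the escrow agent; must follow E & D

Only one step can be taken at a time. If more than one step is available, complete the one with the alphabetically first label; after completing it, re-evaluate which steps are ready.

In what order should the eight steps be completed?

A, E, G, D, B, F, C, H

Nothing is required for A, E and G. A has the earlier label → A first.
Ready: E and G. E has the earlier label → E.
That leaves G as the only ready step → G.
Now D, F and H have their prerequisites met. D has the earlier label, so D next.
B now also ready, so the ready set is {B, F, H}; B has the earlier label → B.
F and H are both available; F has the earlier label → F.
C now also ready, so the ready set is {C, H}; C has the earlier label → C.
H is the only step now ready → H.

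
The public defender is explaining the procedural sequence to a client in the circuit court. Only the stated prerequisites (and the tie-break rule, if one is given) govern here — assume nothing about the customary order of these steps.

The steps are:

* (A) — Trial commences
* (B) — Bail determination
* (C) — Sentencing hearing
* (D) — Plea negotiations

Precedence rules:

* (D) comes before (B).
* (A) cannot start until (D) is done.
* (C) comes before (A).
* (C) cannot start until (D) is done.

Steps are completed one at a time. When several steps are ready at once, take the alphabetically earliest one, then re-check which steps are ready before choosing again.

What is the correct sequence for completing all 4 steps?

(D) (B) (C) (A)

(D) has no prerequisites → (D) first.
(B) and (C) are both available; (B) has the earlier label → (B).
(C) needed (D), now all done → (C).
(A) needed (C) and (D), now all done → (A).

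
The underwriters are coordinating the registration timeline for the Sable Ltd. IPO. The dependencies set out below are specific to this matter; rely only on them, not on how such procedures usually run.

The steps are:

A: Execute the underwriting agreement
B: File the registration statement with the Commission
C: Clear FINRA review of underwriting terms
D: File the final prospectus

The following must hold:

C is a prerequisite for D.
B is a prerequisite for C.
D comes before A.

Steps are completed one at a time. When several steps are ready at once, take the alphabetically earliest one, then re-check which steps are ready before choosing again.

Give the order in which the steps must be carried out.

B, C, D, A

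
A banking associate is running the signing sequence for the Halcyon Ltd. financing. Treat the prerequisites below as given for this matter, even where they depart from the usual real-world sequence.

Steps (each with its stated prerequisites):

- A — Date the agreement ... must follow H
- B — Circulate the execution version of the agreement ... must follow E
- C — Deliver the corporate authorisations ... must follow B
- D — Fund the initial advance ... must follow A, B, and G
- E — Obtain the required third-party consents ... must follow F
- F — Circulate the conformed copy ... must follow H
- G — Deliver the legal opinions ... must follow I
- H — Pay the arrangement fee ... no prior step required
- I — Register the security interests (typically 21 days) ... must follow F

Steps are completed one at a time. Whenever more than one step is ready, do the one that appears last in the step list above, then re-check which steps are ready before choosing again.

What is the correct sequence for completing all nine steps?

H has no prerequisites → H first.
Now F and A have their prerequisites met. F is listed later, so F next.
I, E and A are all available; I is listed later → I.
Ready: G, E and A. G is listed later → G.
E and A are both available; E is listed later → E.
B now also ready, so the ready set is {B, A}; B is listed later → B.
C now also ready, so the ready set is {C, A}; C is listed later → C.
A needed H, now all done → A.
Next only D has its prerequisites met → D.

H F I G E B C A D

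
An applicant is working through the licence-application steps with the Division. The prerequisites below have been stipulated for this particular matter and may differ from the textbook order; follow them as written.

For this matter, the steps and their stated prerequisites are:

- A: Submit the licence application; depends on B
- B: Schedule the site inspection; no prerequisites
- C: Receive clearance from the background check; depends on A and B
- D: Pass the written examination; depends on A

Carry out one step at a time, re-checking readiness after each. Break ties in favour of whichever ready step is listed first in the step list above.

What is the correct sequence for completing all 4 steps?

B is the only step with nothing outstanding, so it goes first.
Next only A has its prerequisites met → A.
C and D are both available; C is listed earlier → C.
D is the only step now ready → D.

B, A, C, D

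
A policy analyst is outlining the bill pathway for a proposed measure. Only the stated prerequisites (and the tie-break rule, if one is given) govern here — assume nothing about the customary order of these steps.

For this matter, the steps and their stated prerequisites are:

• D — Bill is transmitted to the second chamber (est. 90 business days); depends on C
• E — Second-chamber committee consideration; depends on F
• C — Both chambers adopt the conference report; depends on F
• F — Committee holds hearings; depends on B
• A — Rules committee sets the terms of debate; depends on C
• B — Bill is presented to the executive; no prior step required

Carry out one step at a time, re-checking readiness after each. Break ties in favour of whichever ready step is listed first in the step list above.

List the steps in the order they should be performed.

B → F → E → C → D → A

B has no prerequisites → B first.
Next only F has its prerequisites met → F.
Now E and C have their prerequisites met. E is listed earlier, so E next.
C needed F, now all done → C.
D and A are both available; D is listed earlier → D.
That leaves A as the only ready step → A.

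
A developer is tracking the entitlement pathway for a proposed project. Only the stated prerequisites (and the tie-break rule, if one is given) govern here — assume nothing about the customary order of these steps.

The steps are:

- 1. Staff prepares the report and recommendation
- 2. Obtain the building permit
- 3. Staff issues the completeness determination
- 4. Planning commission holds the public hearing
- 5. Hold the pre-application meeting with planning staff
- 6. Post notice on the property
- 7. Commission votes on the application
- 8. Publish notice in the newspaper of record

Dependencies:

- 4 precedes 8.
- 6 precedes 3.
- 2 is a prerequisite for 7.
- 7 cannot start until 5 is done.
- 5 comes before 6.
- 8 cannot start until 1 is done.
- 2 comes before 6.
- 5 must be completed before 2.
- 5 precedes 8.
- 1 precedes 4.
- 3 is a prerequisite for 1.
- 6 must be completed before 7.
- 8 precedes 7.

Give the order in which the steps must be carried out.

5, 2, 6, 3, 1, 4, 8, 7

5 is the only step with nothing outstanding, so it goes first.
Next only 2 has its prerequisites met → 2.
6 is the only step now ready → 6.
3 needed 6, now all done → 3.
That leaves 1 as the only ready step → 1.
Next only 4 has its prerequisites met → 4.
8 needed 1, 4 and 5, now all done → 8.
7 needed 2, 5, 6 and 8, now all done → 7.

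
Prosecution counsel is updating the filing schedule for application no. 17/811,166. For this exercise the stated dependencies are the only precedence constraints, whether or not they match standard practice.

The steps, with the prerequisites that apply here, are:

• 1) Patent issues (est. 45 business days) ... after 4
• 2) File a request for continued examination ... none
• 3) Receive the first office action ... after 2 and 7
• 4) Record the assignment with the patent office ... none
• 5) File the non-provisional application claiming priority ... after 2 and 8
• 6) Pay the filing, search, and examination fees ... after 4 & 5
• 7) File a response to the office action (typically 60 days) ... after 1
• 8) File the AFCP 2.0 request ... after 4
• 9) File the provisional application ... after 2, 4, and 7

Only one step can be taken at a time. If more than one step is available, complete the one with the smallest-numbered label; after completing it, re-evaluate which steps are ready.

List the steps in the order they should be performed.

Nothing is required for 2 and 4. 2 has the earlier label → 2 first.
Next only 4 has its prerequisites met → 4.
Ready: 1 and 8. 1 has the earlier label → 1.
7 now also ready, so the ready set is {7, 8}; 7 has the earlier label → 7.
Ready: 3, 8 and 9. 3 has the earlier label → 3.
Ready: 8 and 9. 8 has the earlier label → 8.
5 now also ready, so the ready set is {5, 9}; 5 has the earlier label → 5.
Ready: 6 and 9. 6 has the earlier label → 6.
That leaves 9 as the only ready step → 9.

2 → 4 → 1 → 7 → 3 → 8 → 5 → 6 → 9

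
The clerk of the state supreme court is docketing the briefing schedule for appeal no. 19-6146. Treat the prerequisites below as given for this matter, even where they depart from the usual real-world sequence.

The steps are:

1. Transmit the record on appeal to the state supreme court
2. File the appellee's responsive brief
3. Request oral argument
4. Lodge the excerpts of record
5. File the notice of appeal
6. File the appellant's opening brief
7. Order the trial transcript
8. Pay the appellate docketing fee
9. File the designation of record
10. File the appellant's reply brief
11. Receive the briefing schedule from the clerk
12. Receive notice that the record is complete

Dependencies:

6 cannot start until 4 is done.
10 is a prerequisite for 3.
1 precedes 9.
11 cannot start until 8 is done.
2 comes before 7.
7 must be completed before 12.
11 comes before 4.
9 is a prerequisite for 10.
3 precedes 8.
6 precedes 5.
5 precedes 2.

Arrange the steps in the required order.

1 9 10 3 8 11 4 6 5 2 7 12

1 has no prerequisites → 1 first.
9 is the only step now ready → 9.
Next only 10 has its prerequisites met → 10.
That leaves 3 as the only ready step → 3.
Next only 8 has its prerequisites met → 8.
Next only 11 has its prerequisites met → 11.
Next only 4 has its prerequisites met → 4.
That leaves 6 as the only ready step → 6.
5 needed 6, now all done → 5.
2 is the only step now ready → 2.
7 is the only step now ready → 7.
12 needed 7, now all done → 12.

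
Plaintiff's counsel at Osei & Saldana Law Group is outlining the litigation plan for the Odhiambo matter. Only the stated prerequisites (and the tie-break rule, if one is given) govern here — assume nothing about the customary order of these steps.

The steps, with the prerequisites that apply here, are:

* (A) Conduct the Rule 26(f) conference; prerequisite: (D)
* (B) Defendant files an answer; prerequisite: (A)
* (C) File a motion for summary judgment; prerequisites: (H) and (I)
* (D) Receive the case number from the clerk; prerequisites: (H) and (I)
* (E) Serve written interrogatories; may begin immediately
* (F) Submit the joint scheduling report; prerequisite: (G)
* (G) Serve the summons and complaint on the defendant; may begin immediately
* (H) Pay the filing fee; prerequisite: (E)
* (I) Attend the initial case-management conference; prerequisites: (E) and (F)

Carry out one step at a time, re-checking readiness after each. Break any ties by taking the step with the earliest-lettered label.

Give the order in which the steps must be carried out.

(E), (G), (F), (H), (I), (C), (D), (A), (B)

Nothing is required for (E) and (G). (E) has the earlier label → (E) first.
(H) now also ready, so the ready set is {(G), (H)}; (G) has the earlier label → (G).
Ready: (F) and (H). (F) has the earlier label → (F).
(H) and (I) are both available; (H) has the earlier label → (H).
Next only (I) has its prerequisites met → (I).
Ready: (C) and (D). (C) has the earlier label → (C).
(D) needed (H) and (I), now all done → (D).
(A) is the only step now ready → (A).
(B) needed (A), now all done → (B).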